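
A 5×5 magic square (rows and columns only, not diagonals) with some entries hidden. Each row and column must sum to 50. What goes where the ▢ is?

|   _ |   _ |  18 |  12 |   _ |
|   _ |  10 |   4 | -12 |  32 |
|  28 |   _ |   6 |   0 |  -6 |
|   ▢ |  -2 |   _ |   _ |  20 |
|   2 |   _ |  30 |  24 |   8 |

From row 2, 50 − (10 + 4 + (-12) + 32) gives (2,1) = 16.
The remaining cell in row 3 is (3,2) = 50 − 28 = 22.
Using row 5: 2 + 30 + 24 + 8 + ? → (5,2) = 50 − 64 = -14.
Using column 2: 10 + 22 + (-2) + (-14) + ? → (1,2) = 50 − 16 = 34.
Column 3 must total 50; the given cells sum to 58, so (4,3) = -8.
Column 4 needs 50; the known cells sum to 24, so (4,4) = 26.
Column 5 needs 50; the known cells sum to 54, so (1,5) = -4.
From row 1, 50 − (34 + 18 + 12 + (-4)) gives (1,1) = -10.
Row 4: -2 + (-8) + 26 + 20 + ? = 50, so (4,1) = 14.

14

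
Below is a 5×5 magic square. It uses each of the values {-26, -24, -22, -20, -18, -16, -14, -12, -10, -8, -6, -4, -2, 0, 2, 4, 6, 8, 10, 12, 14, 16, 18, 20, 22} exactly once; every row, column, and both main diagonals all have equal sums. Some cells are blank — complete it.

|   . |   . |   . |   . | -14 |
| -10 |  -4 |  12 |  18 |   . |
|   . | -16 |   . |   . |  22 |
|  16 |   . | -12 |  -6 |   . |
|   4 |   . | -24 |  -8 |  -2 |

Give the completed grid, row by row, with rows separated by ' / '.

2 8 14 -20 -14 / -10 -4 12 18 -26 / -22 -16 0 6 22 / 16 -18 -12 -6 10 / 4 20 -24 -8 -2

The 25 entries sum to -50, so each line sums to -50/5 = -10.
Using row 2: -10 + (-4) + 12 + 18 + ? → (2,5) = -10 − 16 = -26.
From row 5, -10 − (4 + (-24) + (-8) + (-2)) gives (5,2) = 20.
Column 5 needs -10; the known cells sum to -20, so (4,5) = 10.
From row 4, -10 − (16 + (-12) + (-6) + 10) gives (4,2) = -18.
From column 2, -10 − (-4 + (-16) + (-18) + 20) gives (1,2) = 8.
Anti-diagonal must total -10; the given cells sum to -10, so (3,3) = 0.
Column 3 must total -10; the given cells sum to -24, so (1,3) = 14.
Main diagonal needs -10; the known cells sum to -12, so (1,1) = 2.
Row 1 must total -10; the given cells sum to 10, so (1,4) = -20.
From column 1, -10 − (2 + (-10) + 16 + 4) gives (3,1) = -22.
Column 4 needs -10; the known cells sum to -16, so (3,4) = 6.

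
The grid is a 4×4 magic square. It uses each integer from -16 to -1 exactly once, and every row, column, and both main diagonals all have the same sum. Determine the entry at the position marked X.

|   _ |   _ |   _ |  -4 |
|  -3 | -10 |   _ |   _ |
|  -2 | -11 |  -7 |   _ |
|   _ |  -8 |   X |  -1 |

The entries are -16 through -1, which sum to -136, so each line sums to -136/4 = -34.
The remaining cell in row 3 is (3,4) = -34 − (-20) = -14.
Column 2 must total -34; the given cells sum to -29, so (1,2) = -5.
Column 4 must total -34; the given cells sum to -19, so (2,4) = -15.
Main diagonal needs -34; the known cells sum to -18, so (1,1) = -16.
The remaining cell in row 1 is (1,3) = -34 − (-25) = -9.
Row 2 needs -34; the known cells sum to -28, so (2,3) = -6.
Using column 1: -16 + (-3) + (-2) + ? → (4,1) = -34 − (-21) = -13.
From column 3, -34 − (-9 + (-6) + (-7)) gives (4,3) = -12.

-12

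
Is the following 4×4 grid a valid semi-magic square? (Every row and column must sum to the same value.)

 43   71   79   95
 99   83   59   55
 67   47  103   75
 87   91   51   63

No — column 2 sums to 292 but column 4 sums to 288.

Row 1: 43 + 71 + 79 + 95 = 288.
Row 2: 99 + 83 + 59 + 55 = 296.
Row 3: 67 + 47 + 103 + 75 = 292.
Row 4: 87 + 91 + 51 + 63 = 292.
Column 1: 43 + 99 + 67 + 87 = 296.
Column 2: 71 + 83 + 47 + 91 = 292.
Column 3: 79 + 59 + 103 + 51 = 292.
Column 4: 95 + 55 + 75 + 63 = 288.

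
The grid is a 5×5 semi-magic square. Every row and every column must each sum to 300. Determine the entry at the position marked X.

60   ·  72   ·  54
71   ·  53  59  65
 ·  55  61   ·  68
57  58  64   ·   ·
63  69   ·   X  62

56

The remaining cell in row 2 is (2,2) = 300 − 248 = 52.
From column 1, 300 − (60 + 71 + 57 + 63) gives (3,1) = 49.
Column 2: 52 + 55 + 58 + 69 + ? = 300, so (1,2) = 66.
Column 3 needs 300; the known cells sum to 250, so (5,3) = 50.
From column 5, 300 − (54 + 65 + 68 + 62) gives (4,5) = 51.
Using row 1: 60 + 66 + 72 + 54 + ? → (1,4) = 300 − 252 = 48.
Row 3 must total 300; the given cells sum to 233, so (3,4) = 67.
Row 4: 57 + 58 + 64 + 51 + ? = 300, so (4,4) = 70.
From row 5, 300 − (63 + 69 + 50 + 62) gives (5,4) = 56.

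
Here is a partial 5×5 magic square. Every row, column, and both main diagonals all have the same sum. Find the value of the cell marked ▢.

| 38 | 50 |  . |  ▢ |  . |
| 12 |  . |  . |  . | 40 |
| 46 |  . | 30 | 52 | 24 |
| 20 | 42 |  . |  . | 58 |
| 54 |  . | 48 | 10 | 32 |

44

Column 1 is complete and sums to 170; that is the magic constant.
Using row 3: 46 + 30 + 52 + 24 + ? → (3,2) = 170 − 152 = 18.
From row 5, 170 − (54 + 48 + 10 + 32) gives (5,2) = 26.
The remaining cell in column 2 is (2,2) = 170 − 136 = 34.
Column 5 needs 170; the known cells sum to 154, so (1,5) = 16.
Using main diagonal: 38 + 34 + 30 + 32 + ? → (4,4) = 170 − 134 = 36.
The remaining cell in anti-diagonal is (2,4) = 170 − 142 = 28.
Row 2 needs 170; the known cells sum to 114, so (2,3) = 56.
Row 4: 20 + 42 + 36 + 58 + ? = 170, so (4,3) = 14.
Column 3 needs 170; the known cells sum to 148, so (1,3) = 22.
The remaining cell in column 4 is (1,4) = 170 − 126 = 44.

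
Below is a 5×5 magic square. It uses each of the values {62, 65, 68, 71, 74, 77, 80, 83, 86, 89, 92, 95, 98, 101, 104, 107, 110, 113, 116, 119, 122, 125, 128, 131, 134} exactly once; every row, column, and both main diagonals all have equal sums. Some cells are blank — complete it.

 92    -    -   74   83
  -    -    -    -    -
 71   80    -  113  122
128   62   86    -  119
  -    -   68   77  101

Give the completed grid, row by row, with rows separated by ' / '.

The 25 entries sum to 2450, so each line sums to 2450/5 = 490.
From row 3, 490 − (71 + 80 + 113 + 122) gives (3,3) = 104.
From row 4, 490 − (128 + 62 + 86 + 119) gives (4,4) = 95.
Using column 4: 74 + 113 + 95 + 77 + ? → (2,4) = 490 − 359 = 131.
Column 5 must total 490; the given cells sum to 425, so (2,5) = 65.
The remaining cell in main diagonal is (2,2) = 490 − 392 = 98.
The remaining cell in anti-diagonal is (5,1) = 490 − 380 = 110.
Using row 5: 110 + 68 + 77 + 101 + ? → (5,2) = 490 − 356 = 134.
Column 1 needs 490; the known cells sum to 401, so (2,1) = 89.
Column 2: 98 + 80 + 62 + 134 + ? = 490, so (1,2) = 116.
Row 1: 92 + 116 + 74 + 83 + ? = 490, so (1,3) = 125.
Row 2: 89 + 98 + 131 + 65 + ? = 490, so (2,3) = 107.

92 116 125 74 83 / 89 98 107 131 65 / 71 80 104 113 122 / 128 62 86 95 119 / 110 134 68 77 101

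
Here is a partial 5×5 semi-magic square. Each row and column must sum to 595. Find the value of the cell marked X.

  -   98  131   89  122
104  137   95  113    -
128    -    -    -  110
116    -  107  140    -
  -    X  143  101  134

125

Using row 1: 98 + 131 + 89 + 122 + ? → (1,1) = 595 − 440 = 155.
Row 2 needs 595; the known cells sum to 449, so (2,5) = 146.
From column 1, 595 − (155 + 104 + 128 + 116) gives (5,1) = 92.
Column 3: 131 + 95 + 107 + 143 + ? = 595, so (3,3) = 119.
Column 4 must total 595; the given cells sum to 443, so (3,4) = 152.
Column 5: 122 + 146 + 110 + 134 + ? = 595, so (4,5) = 83.
Row 3 needs 595; the known cells sum to 509, so (3,2) = 86.
From row 4, 595 − (116 + 107 + 140 + 83) gives (4,2) = 149.
From row 5, 595 − (92 + 143 + 101 + 134) gives (5,2) = 125.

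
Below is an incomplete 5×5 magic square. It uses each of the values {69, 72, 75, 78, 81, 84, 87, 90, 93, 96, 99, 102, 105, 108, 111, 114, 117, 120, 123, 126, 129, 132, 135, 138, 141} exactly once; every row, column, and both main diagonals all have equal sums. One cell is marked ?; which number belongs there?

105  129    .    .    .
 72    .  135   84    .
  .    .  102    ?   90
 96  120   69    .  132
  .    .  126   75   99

The 25 entries sum to 2625, so each line sums to 2625/5 = 525.
From row 4, 525 − (96 + 120 + 69 + 132) gives (4,4) = 108.
Column 3: 135 + 102 + 69 + 126 + ? = 525, so (1,3) = 93.
Main diagonal needs 525; the known cells sum to 414, so (2,2) = 111.
Row 2 must total 525; the given cells sum to 402, so (2,5) = 123.
Column 5 must total 525; the given cells sum to 444, so (1,5) = 81.
Anti-diagonal must total 525; the given cells sum to 387, so (5,1) = 138.
Row 1 must total 525; the given cells sum to 408, so (1,4) = 117.
Row 5: 138 + 126 + 75 + 99 + ? = 525, so (5,2) = 87.
From column 1, 525 − (105 + 72 + 96 + 138) gives (3,1) = 114.
From column 2, 525 − (129 + 111 + 120 + 87) gives (3,2) = 78.
Using column 4: 117 + 84 + 108 + 75 + ? → (3,4) = 525 − 384 = 141.

141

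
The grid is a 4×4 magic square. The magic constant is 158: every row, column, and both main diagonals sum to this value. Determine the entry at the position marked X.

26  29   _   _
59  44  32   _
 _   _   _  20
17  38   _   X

53

The remaining cell in row 2 is (2,4) = 158 − 135 = 23.
Column 1: 26 + 59 + 17 + ? = 158, so (3,1) = 56.
Column 2: 29 + 44 + 38 + ? = 158, so (3,2) = 47.
Anti-diagonal must total 158; the given cells sum to 96, so (1,4) = 62.
The remaining cell in row 1 is (1,3) = 158 − 117 = 41.
The remaining cell in row 3 is (3,3) = 158 − 123 = 35.
From column 3, 158 − (41 + 32 + 35) gives (4,3) = 50.
Column 4 must total 158; the given cells sum to 105, so (4,4) = 53.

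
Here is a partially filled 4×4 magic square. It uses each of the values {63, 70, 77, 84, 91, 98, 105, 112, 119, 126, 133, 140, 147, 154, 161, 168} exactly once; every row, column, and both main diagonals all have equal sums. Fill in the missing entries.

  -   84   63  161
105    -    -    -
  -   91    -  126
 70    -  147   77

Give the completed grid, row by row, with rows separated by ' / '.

The 16 entries sum to 1848, so each line sums to 1848/4 = 462.
Row 1 needs 462; the known cells sum to 308, so (1,1) = 154.
Row 4: 70 + 147 + 77 + ? = 462, so (4,2) = 168.
Column 1 needs 462; the known cells sum to 329, so (3,1) = 133.
Using column 2: 84 + 91 + 168 + ? → (2,2) = 462 − 343 = 119.
The remaining cell in column 4 is (2,4) = 462 − 364 = 98.
Main diagonal: 154 + 119 + 77 + ? = 462, so (3,3) = 112.
Anti-diagonal needs 462; the known cells sum to 322, so (2,3) = 140.

154 84 63 161 / 105 119 140 98 / 133 91 112 126 / 70 168 147 77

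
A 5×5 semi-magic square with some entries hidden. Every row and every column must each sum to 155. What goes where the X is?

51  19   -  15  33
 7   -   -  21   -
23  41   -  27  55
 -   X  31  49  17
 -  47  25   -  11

13

The remaining cell in row 1 is (1,3) = 155 − 118 = 37.
Using row 3: 23 + 41 + 27 + 55 + ? → (3,3) = 155 − 146 = 9.
Column 3 needs 155; the known cells sum to 102, so (2,3) = 53.
Column 4: 15 + 21 + 27 + 49 + ? = 155, so (5,4) = 43.
Column 5 must total 155; the given cells sum to 116, so (2,5) = 39.
Using row 2: 7 + 53 + 21 + 39 + ? → (2,2) = 155 − 120 = 35.
Row 5 must total 155; the given cells sum to 126, so (5,1) = 29.
The remaining cell in column 1 is (4,1) = 155 − 110 = 45.
Column 2 must total 155; the given cells sum to 142, so (4,2) = 13.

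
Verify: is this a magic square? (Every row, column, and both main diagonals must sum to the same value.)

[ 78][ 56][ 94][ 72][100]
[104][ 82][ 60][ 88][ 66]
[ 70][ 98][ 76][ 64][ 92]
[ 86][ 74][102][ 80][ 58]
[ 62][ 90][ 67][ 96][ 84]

No — row 5 sums to 399 but row 3 sums to 400.

Row 1: 78 + 56 + 94 + 72 + 100 = 400.
Row 2: 104 + 82 + 60 + 88 + 66 = 400.
Row 3: 70 + 98 + 76 + 64 + 92 = 400.
Row 4: 86 + 74 + 102 + 80 + 58 = 400.
Row 5: 62 + 90 + 67 + 96 + 84 = 399.
Column 1: 78 + 104 + 70 + 86 + 62 = 400.
Column 2: 56 + 82 + 98 + 74 + 90 = 400.
Column 3: 94 + 60 + 76 + 102 + 67 = 399.
Column 4: 72 + 88 + 64 + 80 + 96 = 400.
Column 5: 100 + 66 + 92 + 58 + 84 = 400.
Main diagonal: 78 + 82 + 76 + 80 + 84 = 400.
Anti-diagonal: 100 + 88 + 76 + 74 + 62 = 400.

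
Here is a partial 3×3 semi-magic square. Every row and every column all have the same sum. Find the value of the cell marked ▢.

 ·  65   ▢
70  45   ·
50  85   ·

55

Column 2 is complete and sums to 195; that is the magic constant.
Using row 2: 70 + 45 + ? → (2,3) = 195 − 115 = 80.
Using row 3: 50 + 85 + ? → (3,3) = 195 − 135 = 60.
Column 1 must total 195; the given cells sum to 120, so (1,1) = 75.
The remaining cell in column 3 is (1,3) = 195 − 140 = 55.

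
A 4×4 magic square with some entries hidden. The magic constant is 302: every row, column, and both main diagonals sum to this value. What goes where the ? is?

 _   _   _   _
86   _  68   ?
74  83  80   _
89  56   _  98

Row 3: 74 + 83 + 80 + ? = 302, so (3,4) = 65.
Using row 4: 89 + 56 + 98 + ? → (4,3) = 302 − 243 = 59.
The remaining cell in column 1 is (1,1) = 302 − 249 = 53.
Column 3: 68 + 80 + 59 + ? = 302, so (1,3) = 95.
Main diagonal needs 302; the known cells sum to 231, so (2,2) = 71.
From anti-diagonal, 302 − (68 + 83 + 89) gives (1,4) = 62.
Row 1 must total 302; the given cells sum to 210, so (1,2) = 92.
Using row 2: 86 + 71 + 68 + ? → (2,4) = 302 − 225 = 77.

77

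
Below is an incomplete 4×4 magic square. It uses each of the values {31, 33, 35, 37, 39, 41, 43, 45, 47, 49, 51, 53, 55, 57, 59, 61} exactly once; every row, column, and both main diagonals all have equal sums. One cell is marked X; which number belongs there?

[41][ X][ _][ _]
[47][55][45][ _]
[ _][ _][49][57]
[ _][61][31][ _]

The 16 entries sum to 736, so each line sums to 736/4 = 184.
From row 2, 184 − (47 + 55 + 45) gives (2,4) = 37.
Column 3 must total 184; the given cells sum to 125, so (1,3) = 59.
From main diagonal, 184 − (41 + 55 + 49) gives (4,4) = 39.
The remaining cell in row 4 is (4,1) = 184 − 131 = 53.
From column 1, 184 − (41 + 47 + 53) gives (3,1) = 43.
Column 4: 37 + 57 + 39 + ? = 184, so (1,4) = 51.
Anti-diagonal must total 184; the given cells sum to 149, so (3,2) = 35.
Using row 1: 41 + 59 + 51 + ? → (1,2) = 184 − 151 = 33.

33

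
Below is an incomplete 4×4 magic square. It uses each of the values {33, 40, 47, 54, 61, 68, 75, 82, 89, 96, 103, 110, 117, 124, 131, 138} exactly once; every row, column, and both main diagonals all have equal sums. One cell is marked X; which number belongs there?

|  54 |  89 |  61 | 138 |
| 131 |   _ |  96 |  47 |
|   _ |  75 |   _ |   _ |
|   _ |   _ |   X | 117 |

82

The 16 entries sum to 1368, so each line sums to 1368/4 = 342.
From row 2, 342 − (131 + 96 + 47) gives (2,2) = 68.
The remaining cell in column 2 is (4,2) = 342 − 232 = 110.
The remaining cell in column 4 is (3,4) = 342 − 302 = 40.
From main diagonal, 342 − (54 + 68 + 117) gives (3,3) = 103.
Anti-diagonal: 138 + 96 + 75 + ? = 342, so (4,1) = 33.
Row 3 needs 342; the known cells sum to 218, so (3,1) = 124.
From row 4, 342 − (33 + 110 + 117) gives (4,3) = 82.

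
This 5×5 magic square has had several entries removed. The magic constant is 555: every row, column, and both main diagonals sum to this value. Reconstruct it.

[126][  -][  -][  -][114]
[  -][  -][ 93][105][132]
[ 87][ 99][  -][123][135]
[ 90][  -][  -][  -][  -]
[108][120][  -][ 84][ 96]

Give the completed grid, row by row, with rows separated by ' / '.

The remaining cell in row 3 is (3,3) = 555 − 444 = 111.
The remaining cell in row 5 is (5,3) = 555 − 408 = 147.
Column 1: 126 + 87 + 90 + 108 + ? = 555, so (2,1) = 144.
The remaining cell in column 5 is (4,5) = 555 − 477 = 78.
From anti-diagonal, 555 − (114 + 105 + 111 + 108) gives (4,2) = 117.
Row 2 must total 555; the given cells sum to 474, so (2,2) = 81.
Column 2 must total 555; the given cells sum to 417, so (1,2) = 138.
The remaining cell in main diagonal is (4,4) = 555 − 414 = 141.
Using row 4: 90 + 117 + 141 + 78 + ? → (4,3) = 555 − 426 = 129.
Column 3 must total 555; the given cells sum to 480, so (1,3) = 75.
Column 4 needs 555; the known cells sum to 453, so (1,4) = 102.

126 138 75 102 114 / 144 81 93 105 132 / 87 99 111 123 135 / 90 117 129 141 78 / 108 120 147 84 96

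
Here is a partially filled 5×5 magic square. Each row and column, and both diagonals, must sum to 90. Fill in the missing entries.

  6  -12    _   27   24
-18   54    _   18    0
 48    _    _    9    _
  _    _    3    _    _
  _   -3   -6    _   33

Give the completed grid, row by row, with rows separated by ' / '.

The remaining cell in row 1 is (1,3) = 90 − 45 = 45.
Row 2 needs 90; the known cells sum to 54, so (2,3) = 36.
The remaining cell in column 3 is (3,3) = 90 − 78 = 12.
Main diagonal must total 90; the given cells sum to 105, so (4,4) = -15.
The remaining cell in column 4 is (5,4) = 90 − 39 = 51.
Row 5: -3 + (-6) + 51 + 33 + ? = 90, so (5,1) = 15.
Column 1: 6 + (-18) + 48 + 15 + ? = 90, so (4,1) = 39.
From anti-diagonal, 90 − (24 + 18 + 12 + 15) gives (4,2) = 21.
Using row 4: 39 + 21 + 3 + (-15) + ? → (4,5) = 90 − 48 = 42.
Column 2 needs 90; the known cells sum to 60, so (3,2) = 30.
From column 5, 90 − (24 + 0 + 42 + 33) gives (3,5) = -9.

6 -12 45 27 24 / -18 54 36 18 0 / 48 30 12 9 -9 / 39 21 3 -15 42 / 15 -3 -6 51 33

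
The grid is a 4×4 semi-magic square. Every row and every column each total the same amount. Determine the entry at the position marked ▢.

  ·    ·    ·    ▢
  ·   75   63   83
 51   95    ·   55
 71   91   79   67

Row 4 is complete and sums to 308; that is the magic constant.
Row 2 needs 308; the known cells sum to 221, so (2,1) = 87.
Row 3: 51 + 95 + 55 + ? = 308, so (3,3) = 107.
The remaining cell in column 1 is (1,1) = 308 − 209 = 99.
The remaining cell in column 2 is (1,2) = 308 − 261 = 47.
Column 3 needs 308; the known cells sum to 249, so (1,3) = 59.
Column 4 must total 308; the given cells sum to 205, so (1,4) = 103.

103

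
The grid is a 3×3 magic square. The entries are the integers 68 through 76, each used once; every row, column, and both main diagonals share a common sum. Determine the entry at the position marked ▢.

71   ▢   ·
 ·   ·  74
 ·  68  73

76

The entries are 68 through 76, which sum to 648, so each line sums to 648/3 = 216.
From row 3, 216 − (68 + 73) gives (3,1) = 75.
The remaining cell in column 1 is (2,1) = 216 − 146 = 70.
The remaining cell in column 3 is (1,3) = 216 − 147 = 69.
Main diagonal must total 216; the given cells sum to 144, so (2,2) = 72.
Row 1 must total 216; the given cells sum to 140, so (1,2) = 76.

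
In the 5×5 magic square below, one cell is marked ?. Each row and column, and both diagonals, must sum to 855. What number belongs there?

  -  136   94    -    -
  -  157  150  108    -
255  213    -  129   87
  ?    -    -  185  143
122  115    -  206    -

Row 3: 255 + 213 + 129 + 87 + ? = 855, so (3,3) = 171.
The remaining cell in column 2 is (4,2) = 855 − 621 = 234.
From column 4, 855 − (108 + 129 + 185 + 206) gives (1,4) = 227.
The remaining cell in anti-diagonal is (1,5) = 855 − 635 = 220.
From row 1, 855 − (136 + 94 + 227 + 220) gives (1,1) = 178.
From main diagonal, 855 − (178 + 157 + 171 + 185) gives (5,5) = 164.
Row 5 must total 855; the given cells sum to 607, so (5,3) = 248.
Column 3 needs 855; the known cells sum to 663, so (4,3) = 192.
Column 5 must total 855; the given cells sum to 614, so (2,5) = 241.
Row 2: 157 + 150 + 108 + 241 + ? = 855, so (2,1) = 199.
The remaining cell in row 4 is (4,1) = 855 − 754 = 101.

101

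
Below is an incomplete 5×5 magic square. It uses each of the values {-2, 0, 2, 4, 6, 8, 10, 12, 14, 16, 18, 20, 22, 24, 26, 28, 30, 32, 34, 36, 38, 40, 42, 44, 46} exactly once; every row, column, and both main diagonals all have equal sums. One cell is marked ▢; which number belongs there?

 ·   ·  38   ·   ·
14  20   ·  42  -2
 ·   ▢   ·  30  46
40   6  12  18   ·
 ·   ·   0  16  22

8

The 25 entries sum to 550, so each line sums to 550/5 = 110.
Row 2 needs 110; the known cells sum to 74, so (2,3) = 36.
Row 4: 40 + 6 + 12 + 18 + ? = 110, so (4,5) = 34.
The remaining cell in column 3 is (3,3) = 110 − 86 = 24.
Using column 4: 42 + 30 + 18 + 16 + ? → (1,4) = 110 − 106 = 4.
From column 5, 110 − (-2 + 46 + 34 + 22) gives (1,5) = 10.
Using main diagonal: 20 + 24 + 18 + 22 + ? → (1,1) = 110 − 84 = 26.
Using anti-diagonal: 10 + 42 + 24 + 6 + ? → (5,1) = 110 − 82 = 28.
Using row 1: 26 + 38 + 4 + 10 + ? → (1,2) = 110 − 78 = 32.
Row 5: 28 + 0 + 16 + 22 + ? = 110, so (5,2) = 44.
Column 1 needs 110; the known cells sum to 108, so (3,1) = 2.
Column 2 must total 110; the given cells sum to 102, so (3,2) = 8.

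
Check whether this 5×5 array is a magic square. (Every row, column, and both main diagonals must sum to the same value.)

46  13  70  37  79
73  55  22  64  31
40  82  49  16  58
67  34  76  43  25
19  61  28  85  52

Yes

Row 1: 46 + 13 + 70 + 37 + 79 = 245.
Row 2: 73 + 55 + 22 + 64 + 31 = 245.
Row 3: 40 + 82 + 49 + 16 + 58 = 245.
Row 4: 67 + 34 + 76 + 43 + 25 = 245.
Row 5: 19 + 61 + 28 + 85 + 52 = 245.
Column 1: 46 + 73 + 40 + 67 + 19 = 245.
Column 2: 13 + 55 + 82 + 34 + 61 = 245.
Column 3: 70 + 22 + 49 + 76 + 28 = 245.
Column 4: 37 + 64 + 16 + 43 + 85 = 245.
Column 5: 79 + 31 + 58 + 25 + 52 = 245.
Main diagonal: 46 + 55 + 49 + 43 + 52 = 245.
Anti-diagonal: 79 + 64 + 49 + 34 + 19 = 245.
All lines sum to 245.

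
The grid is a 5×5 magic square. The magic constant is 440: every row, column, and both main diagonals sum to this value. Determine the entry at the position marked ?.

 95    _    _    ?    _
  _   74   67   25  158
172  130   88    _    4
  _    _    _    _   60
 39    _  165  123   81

From row 2, 440 − (74 + 67 + 25 + 158) gives (2,1) = 116.
Row 3 must total 440; the given cells sum to 394, so (3,4) = 46.
Row 5 must total 440; the given cells sum to 408, so (5,2) = 32.
Using column 1: 95 + 116 + 172 + 39 + ? → (4,1) = 440 − 422 = 18.
Using column 5: 158 + 4 + 60 + 81 + ? → (1,5) = 440 − 303 = 137.
Main diagonal: 95 + 74 + 88 + 81 + ? = 440, so (4,4) = 102.
Using anti-diagonal: 137 + 25 + 88 + 39 + ? → (4,2) = 440 − 289 = 151.
Row 4: 18 + 151 + 102 + 60 + ? = 440, so (4,3) = 109.
Column 2 needs 440; the known cells sum to 387, so (1,2) = 53.
From column 3, 440 − (67 + 88 + 109 + 165) gives (1,3) = 11.
The remaining cell in column 4 is (1,4) = 440 − 296 = 144.

144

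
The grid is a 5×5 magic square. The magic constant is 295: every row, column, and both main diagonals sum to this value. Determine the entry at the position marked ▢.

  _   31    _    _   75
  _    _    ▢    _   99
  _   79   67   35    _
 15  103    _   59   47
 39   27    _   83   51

The remaining cell in row 4 is (4,3) = 295 − 224 = 71.
Row 5: 39 + 27 + 83 + 51 + ? = 295, so (5,3) = 95.
Column 2 needs 295; the known cells sum to 240, so (2,2) = 55.
The remaining cell in column 5 is (3,5) = 295 − 272 = 23.
Main diagonal: 55 + 67 + 59 + 51 + ? = 295, so (1,1) = 63.
The remaining cell in anti-diagonal is (2,4) = 295 − 284 = 11.
The remaining cell in row 3 is (3,1) = 295 − 204 = 91.
Column 1: 63 + 91 + 15 + 39 + ? = 295, so (2,1) = 87.
Column 4: 11 + 35 + 59 + 83 + ? = 295, so (1,4) = 107.
Using row 1: 63 + 31 + 107 + 75 + ? → (1,3) = 295 − 276 = 19.
From row 2, 295 − (87 + 55 + 11 + 99) gives (2,3) = 43.

43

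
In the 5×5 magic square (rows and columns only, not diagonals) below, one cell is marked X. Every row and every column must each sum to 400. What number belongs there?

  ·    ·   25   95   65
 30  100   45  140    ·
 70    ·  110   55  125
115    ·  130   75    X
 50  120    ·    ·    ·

Row 2 must total 400; the given cells sum to 315, so (2,5) = 85.
Row 3 must total 400; the given cells sum to 360, so (3,2) = 40.
Column 1 must total 400; the given cells sum to 265, so (1,1) = 135.
Column 3: 25 + 45 + 110 + 130 + ? = 400, so (5,3) = 90.
Column 4 must total 400; the given cells sum to 365, so (5,4) = 35.
Using row 1: 135 + 25 + 95 + 65 + ? → (1,2) = 400 − 320 = 80.
Row 5 must total 400; the given cells sum to 295, so (5,5) = 105.
Column 2 needs 400; the known cells sum to 340, so (4,2) = 60.
The remaining cell in column 5 is (4,5) = 400 − 380 = 20.

20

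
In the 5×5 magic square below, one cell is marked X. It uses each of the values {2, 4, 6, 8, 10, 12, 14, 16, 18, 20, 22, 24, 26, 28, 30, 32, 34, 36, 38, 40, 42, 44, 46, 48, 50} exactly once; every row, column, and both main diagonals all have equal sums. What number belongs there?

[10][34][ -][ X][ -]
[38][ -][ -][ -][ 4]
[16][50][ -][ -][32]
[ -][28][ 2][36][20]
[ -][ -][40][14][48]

42

The 25 entries sum to 650, so each line sums to 650/5 = 130.
Row 4 must total 130; the given cells sum to 86, so (4,1) = 44.
Using column 1: 10 + 38 + 16 + 44 + ? → (5,1) = 130 − 108 = 22.
Column 5 needs 130; the known cells sum to 104, so (1,5) = 26.
From row 5, 130 − (22 + 40 + 14 + 48) gives (5,2) = 6.
Column 2: 34 + 50 + 28 + 6 + ? = 130, so (2,2) = 12.
Main diagonal needs 130; the known cells sum to 106, so (3,3) = 24.
Anti-diagonal needs 130; the known cells sum to 100, so (2,4) = 30.
Using row 2: 38 + 12 + 30 + 4 + ? → (2,3) = 130 − 84 = 46.
Row 3 must total 130; the given cells sum to 122, so (3,4) = 8.
Column 3 must total 130; the given cells sum to 112, so (1,3) = 18.
Column 4 needs 130; the known cells sum to 88, so (1,4) = 42.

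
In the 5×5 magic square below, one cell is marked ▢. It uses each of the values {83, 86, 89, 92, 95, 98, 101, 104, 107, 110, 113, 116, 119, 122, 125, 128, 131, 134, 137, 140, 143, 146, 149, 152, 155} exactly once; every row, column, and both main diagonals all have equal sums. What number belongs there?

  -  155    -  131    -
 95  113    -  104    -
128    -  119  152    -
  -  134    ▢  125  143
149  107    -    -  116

The 25 entries sum to 2975, so each line sums to 2975/5 = 595.
The remaining cell in column 2 is (3,2) = 595 − 509 = 86.
The remaining cell in column 4 is (5,4) = 595 − 512 = 83.
Main diagonal needs 595; the known cells sum to 473, so (1,1) = 122.
Anti-diagonal must total 595; the given cells sum to 506, so (1,5) = 89.
The remaining cell in row 1 is (1,3) = 595 − 497 = 98.
Row 3 must total 595; the given cells sum to 485, so (3,5) = 110.
The remaining cell in row 5 is (5,3) = 595 − 455 = 140.
From column 1, 595 − (122 + 95 + 128 + 149) gives (4,1) = 101.
Column 5 must total 595; the given cells sum to 458, so (2,5) = 137.
Using row 2: 95 + 113 + 104 + 137 + ? → (2,3) = 595 − 449 = 146.
The remaining cell in row 4 is (4,3) = 595 − 503 = 92.

92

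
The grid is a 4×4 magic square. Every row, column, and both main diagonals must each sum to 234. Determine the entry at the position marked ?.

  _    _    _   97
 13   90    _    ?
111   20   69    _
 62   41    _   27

From row 3, 234 − (111 + 20 + 69) gives (3,4) = 34.
Row 4 needs 234; the known cells sum to 130, so (4,3) = 104.
Column 1 needs 234; the known cells sum to 186, so (1,1) = 48.
Column 2 must total 234; the given cells sum to 151, so (1,2) = 83.
Column 4 must total 234; the given cells sum to 158, so (2,4) = 76.

76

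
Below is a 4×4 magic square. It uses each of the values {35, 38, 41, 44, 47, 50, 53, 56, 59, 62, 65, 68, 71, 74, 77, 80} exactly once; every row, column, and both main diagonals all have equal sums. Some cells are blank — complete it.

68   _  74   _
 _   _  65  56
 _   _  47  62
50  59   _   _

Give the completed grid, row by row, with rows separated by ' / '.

68 53 74 35 / 71 38 65 56 / 41 80 47 62 / 50 59 44 77

The 16 entries sum to 920, so each line sums to 920/4 = 230.
The remaining cell in column 3 is (4,3) = 230 − 186 = 44.
The remaining cell in row 4 is (4,4) = 230 − 153 = 77.
From column 4, 230 − (56 + 62 + 77) gives (1,4) = 35.
The remaining cell in main diagonal is (2,2) = 230 − 192 = 38.
Using anti-diagonal: 35 + 65 + 50 + ? → (3,2) = 230 − 150 = 80.
From row 1, 230 − (68 + 74 + 35) gives (1,2) = 53.
From row 2, 230 − (38 + 65 + 56) gives (2,1) = 71.
Row 3 needs 230; the known cells sum to 189, so (3,1) = 41.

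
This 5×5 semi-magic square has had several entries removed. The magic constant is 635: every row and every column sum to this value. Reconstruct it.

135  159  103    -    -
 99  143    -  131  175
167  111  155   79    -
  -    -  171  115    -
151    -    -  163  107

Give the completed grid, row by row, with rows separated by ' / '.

The remaining cell in row 2 is (2,3) = 635 − 548 = 87.
From row 3, 635 − (167 + 111 + 155 + 79) gives (3,5) = 123.
Column 1 must total 635; the given cells sum to 552, so (4,1) = 83.
Column 3 needs 635; the known cells sum to 516, so (5,3) = 119.
Using column 4: 131 + 79 + 115 + 163 + ? → (1,4) = 635 − 488 = 147.
From row 1, 635 − (135 + 159 + 103 + 147) gives (1,5) = 91.
Row 5 must total 635; the given cells sum to 540, so (5,2) = 95.
From column 2, 635 − (159 + 143 + 111 + 95) gives (4,2) = 127.
Column 5 needs 635; the known cells sum to 496, so (4,5) = 139.

135 159 103 147 91 / 99 143 87 131 175 / 167 111 155 79 123 / 83 127 171 115 139 / 151 95 119 163 107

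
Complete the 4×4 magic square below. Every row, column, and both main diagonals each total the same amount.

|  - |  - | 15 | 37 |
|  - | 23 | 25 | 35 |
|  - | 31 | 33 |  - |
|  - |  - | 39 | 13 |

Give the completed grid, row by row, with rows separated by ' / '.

Column 3 is already complete: 15 + 25 + 33 + 39 = 112, so that is the magic constant.
From row 2, 112 − (23 + 25 + 35) gives (2,1) = 29.
Using column 4: 37 + 35 + 13 + ? → (3,4) = 112 − 85 = 27.
Main diagonal: 23 + 33 + 13 + ? = 112, so (1,1) = 43.
Anti-diagonal must total 112; the given cells sum to 93, so (4,1) = 19.
Row 1 needs 112; the known cells sum to 95, so (1,2) = 17.
The remaining cell in row 3 is (3,1) = 112 − 91 = 21.
From row 4, 112 − (19 + 39 + 13) gives (4,2) = 41.

43 17 15 37 / 29 23 25 35 / 21 31 33 27 / 19 41 39 13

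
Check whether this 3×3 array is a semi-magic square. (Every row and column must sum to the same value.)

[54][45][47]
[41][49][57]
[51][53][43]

No — row 1 sums to 146 but column 2 sums to 147.

Row 1: 54 + 45 + 47 = 146.
Row 2: 41 + 49 + 57 = 147.
Row 3: 51 + 53 + 43 = 147.
Column 1: 54 + 41 + 51 = 146.
Column 2: 45 + 49 + 53 = 147.
Column 3: 47 + 57 + 43 = 147.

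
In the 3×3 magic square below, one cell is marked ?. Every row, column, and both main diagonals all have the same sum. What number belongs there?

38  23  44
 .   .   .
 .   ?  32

47

Row 1 is complete and sums to 105; that is the magic constant.
Column 3 needs 105; the known cells sum to 76, so (2,3) = 29.
Main diagonal must total 105; the given cells sum to 70, so (2,2) = 35.
From anti-diagonal, 105 − (44 + 35) gives (3,1) = 26.
The remaining cell in row 2 is (2,1) = 105 − 64 = 41.
The remaining cell in row 3 is (3,2) = 105 − 58 = 47.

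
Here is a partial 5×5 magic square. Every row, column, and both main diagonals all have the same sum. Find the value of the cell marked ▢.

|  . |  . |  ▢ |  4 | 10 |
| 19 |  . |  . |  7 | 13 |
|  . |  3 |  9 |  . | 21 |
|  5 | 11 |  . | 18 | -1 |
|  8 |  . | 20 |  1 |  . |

Anti-diagonal is complete and sums to 45; that is the magic constant.
Using row 4: 5 + 11 + 18 + (-1) + ? → (4,3) = 45 − 33 = 12.
Using column 4: 4 + 7 + 18 + 1 + ? → (3,4) = 45 − 30 = 15.
Column 5 must total 45; the given cells sum to 43, so (5,5) = 2.
Row 3: 3 + 9 + 15 + 21 + ? = 45, so (3,1) = -3.
From row 5, 45 − (8 + 20 + 1 + 2) gives (5,2) = 14.
Column 1: 19 + (-3) + 5 + 8 + ? = 45, so (1,1) = 16.
Main diagonal needs 45; the known cells sum to 45, so (2,2) = 0.
Row 2: 19 + 0 + 7 + 13 + ? = 45, so (2,3) = 6.
The remaining cell in column 2 is (1,2) = 45 − 28 = 17.
Using column 3: 6 + 9 + 12 + 20 + ? → (1,3) = 45 − 47 = -2.

-2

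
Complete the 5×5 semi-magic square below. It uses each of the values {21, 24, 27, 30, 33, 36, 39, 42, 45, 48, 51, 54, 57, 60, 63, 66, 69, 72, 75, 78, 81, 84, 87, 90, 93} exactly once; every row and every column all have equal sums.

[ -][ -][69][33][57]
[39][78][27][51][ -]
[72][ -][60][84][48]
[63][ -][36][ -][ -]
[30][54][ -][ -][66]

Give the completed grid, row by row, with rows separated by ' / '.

81 45 69 33 57 / 39 78 27 51 90 / 72 21 60 84 48 / 63 87 36 75 24 / 30 54 93 42 66

The 25 entries sum to 1425, so each line sums to 1425/5 = 285.
Using row 2: 39 + 78 + 27 + 51 + ? → (2,5) = 285 − 195 = 90.
Row 3 needs 285; the known cells sum to 264, so (3,2) = 21.
Column 1 must total 285; the given cells sum to 204, so (1,1) = 81.
The remaining cell in column 3 is (5,3) = 285 − 192 = 93.
From column 5, 285 − (57 + 90 + 48 + 66) gives (4,5) = 24.
Row 1 must total 285; the given cells sum to 240, so (1,2) = 45.
Row 5: 30 + 54 + 93 + 66 + ? = 285, so (5,4) = 42.
The remaining cell in column 2 is (4,2) = 285 − 198 = 87.
Column 4: 33 + 51 + 84 + 42 + ? = 285, so (4,4) = 75.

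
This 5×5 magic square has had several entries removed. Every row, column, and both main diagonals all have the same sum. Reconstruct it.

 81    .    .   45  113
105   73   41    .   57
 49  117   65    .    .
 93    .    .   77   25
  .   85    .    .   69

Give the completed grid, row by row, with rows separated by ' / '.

Main diagonal is already complete: 81 + 73 + 65 + 77 + 69 = 365, so that is the magic constant.
Row 2 must total 365; the given cells sum to 276, so (2,4) = 89.
From column 1, 365 − (81 + 105 + 49 + 93) gives (5,1) = 37.
Column 5 must total 365; the given cells sum to 264, so (3,5) = 101.
The remaining cell in anti-diagonal is (4,2) = 365 − 304 = 61.
Using row 3: 49 + 117 + 65 + 101 + ? → (3,4) = 365 − 332 = 33.
From row 4, 365 − (93 + 61 + 77 + 25) gives (4,3) = 109.
Column 2: 73 + 117 + 61 + 85 + ? = 365, so (1,2) = 29.
Column 4 needs 365; the known cells sum to 244, so (5,4) = 121.
Row 1: 81 + 29 + 45 + 113 + ? = 365, so (1,3) = 97.
Row 5: 37 + 85 + 121 + 69 + ? = 365, so (5,3) = 53.

81 29 97 45 113 / 105 73 41 89 57 / 49 117 65 33 101 / 93 61 109 77 25 / 37 85 53 121 69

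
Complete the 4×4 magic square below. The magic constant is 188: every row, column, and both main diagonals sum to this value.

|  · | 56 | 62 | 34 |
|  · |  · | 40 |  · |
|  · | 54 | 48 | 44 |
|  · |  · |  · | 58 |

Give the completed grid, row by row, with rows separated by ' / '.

Using row 1: 56 + 62 + 34 + ? → (1,1) = 188 − 152 = 36.
The remaining cell in row 3 is (3,1) = 188 − 146 = 42.
Using column 3: 62 + 40 + 48 + ? → (4,3) = 188 − 150 = 38.
The remaining cell in column 4 is (2,4) = 188 − 136 = 52.
Main diagonal needs 188; the known cells sum to 142, so (2,2) = 46.
Anti-diagonal: 34 + 40 + 54 + ? = 188, so (4,1) = 60.
Row 2: 46 + 40 + 52 + ? = 188, so (2,1) = 50.
Row 4 needs 188; the known cells sum to 156, so (4,2) = 32.

36 56 62 34 / 50 46 40 52 / 42 54 48 44 / 60 32 38 58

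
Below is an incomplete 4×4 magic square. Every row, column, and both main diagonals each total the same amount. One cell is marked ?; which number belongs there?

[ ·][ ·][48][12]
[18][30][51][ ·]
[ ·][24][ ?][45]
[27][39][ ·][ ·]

9

Anti-diagonal is complete and sums to 114; that is the magic constant.
From row 2, 114 − (18 + 30 + 51) gives (2,4) = 15.
Column 2 needs 114; the known cells sum to 93, so (1,2) = 21.
From column 4, 114 − (12 + 15 + 45) gives (4,4) = 42.
The remaining cell in row 1 is (1,1) = 114 − 81 = 33.
The remaining cell in row 4 is (4,3) = 114 − 108 = 6.
Column 1: 33 + 18 + 27 + ? = 114, so (3,1) = 36.
Column 3: 48 + 51 + 6 + ? = 114, so (3,3) = 9.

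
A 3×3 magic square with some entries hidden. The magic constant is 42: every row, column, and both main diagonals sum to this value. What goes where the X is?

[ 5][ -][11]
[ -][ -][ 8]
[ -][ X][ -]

Using row 1: 5 + 11 + ? → (1,2) = 42 − 16 = 26.
The remaining cell in column 3 is (3,3) = 42 − 19 = 23.
Main diagonal: 5 + 23 + ? = 42, so (2,2) = 14.
The remaining cell in anti-diagonal is (3,1) = 42 − 25 = 17.
The remaining cell in row 2 is (2,1) = 42 − 22 = 20.
The remaining cell in row 3 is (3,2) = 42 − 40 = 2.

2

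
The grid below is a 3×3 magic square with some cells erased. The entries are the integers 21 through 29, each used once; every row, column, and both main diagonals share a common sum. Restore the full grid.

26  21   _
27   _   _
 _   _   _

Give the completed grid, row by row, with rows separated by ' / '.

26 21 28 / 27 25 23 / 22 29 24

The entries are 21 through 29, which sum to 225, so each line sums to 225/3 = 75.
Row 1: 26 + 21 + ? = 75, so (1,3) = 28.
Using column 1: 26 + 27 + ? → (3,1) = 75 − 53 = 22.
Anti-diagonal needs 75; the known cells sum to 50, so (2,2) = 25.
Row 2 must total 75; the given cells sum to 52, so (2,3) = 23.
From column 2, 75 − (21 + 25) gives (3,2) = 29.
Column 3: 28 + 23 + ? = 75, so (3,3) = 24.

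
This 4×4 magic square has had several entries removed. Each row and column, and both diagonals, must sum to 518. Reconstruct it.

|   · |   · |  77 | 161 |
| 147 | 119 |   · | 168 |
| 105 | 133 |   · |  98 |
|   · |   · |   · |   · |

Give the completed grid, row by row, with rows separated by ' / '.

Row 2 must total 518; the given cells sum to 434, so (2,3) = 84.
From row 3, 518 − (105 + 133 + 98) gives (3,3) = 182.
The remaining cell in column 3 is (4,3) = 518 − 343 = 175.
Column 4: 161 + 168 + 98 + ? = 518, so (4,4) = 91.
The remaining cell in main diagonal is (1,1) = 518 − 392 = 126.
Anti-diagonal needs 518; the known cells sum to 378, so (4,1) = 140.
Row 1 needs 518; the known cells sum to 364, so (1,2) = 154.
Row 4: 140 + 175 + 91 + ? = 518, so (4,2) = 112.

126 154 77 161 / 147 119 84 168 / 105 133 182 98 / 140 112 175 91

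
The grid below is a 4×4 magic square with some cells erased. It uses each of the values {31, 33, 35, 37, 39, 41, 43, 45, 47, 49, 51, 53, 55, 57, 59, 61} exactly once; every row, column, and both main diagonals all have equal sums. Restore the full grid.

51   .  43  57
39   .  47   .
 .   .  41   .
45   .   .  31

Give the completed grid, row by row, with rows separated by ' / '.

The 16 entries sum to 736, so each line sums to 736/4 = 184.
Row 1: 51 + 43 + 57 + ? = 184, so (1,2) = 33.
From column 1, 184 − (51 + 39 + 45) gives (3,1) = 49.
Column 3 must total 184; the given cells sum to 131, so (4,3) = 53.
Main diagonal: 51 + 41 + 31 + ? = 184, so (2,2) = 61.
The remaining cell in anti-diagonal is (3,2) = 184 − 149 = 35.
Row 2 must total 184; the given cells sum to 147, so (2,4) = 37.
Using row 3: 49 + 35 + 41 + ? → (3,4) = 184 − 125 = 59.
Row 4 needs 184; the known cells sum to 129, so (4,2) = 55.

51 33 43 57 / 39 61 47 37 / 49 35 41 59 / 45 55 53 31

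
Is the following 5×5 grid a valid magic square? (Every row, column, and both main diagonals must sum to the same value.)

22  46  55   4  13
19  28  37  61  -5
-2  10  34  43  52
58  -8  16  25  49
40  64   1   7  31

Row 1: 22 + 46 + 55 + 4 + 13 = 140.
Row 2: 19 + 28 + 37 + 61 + (-5) = 140.
Row 3: -2 + 10 + 34 + 43 + 52 = 137.
Row 4: 58 + (-8) + 16 + 25 + 49 = 140.
Row 5: 40 + 64 + 1 + 7 + 31 = 143.
Column 1: 22 + 19 + (-2) + 58 + 40 = 137.
Column 2: 46 + 28 + 10 + (-8) + 64 = 140.
Column 3: 55 + 37 + 34 + 16 + 1 = 143.
Column 4: 4 + 61 + 43 + 25 + 7 = 140.
Column 5: 13 + (-5) + 52 + 49 + 31 = 140.
Main diagonal: 22 + 28 + 34 + 25 + 31 = 140.
Anti-diagonal: 13 + 61 + 34 + (-8) + 40 = 140.

No — row 4 sums to 140 but column 3 sums to 143.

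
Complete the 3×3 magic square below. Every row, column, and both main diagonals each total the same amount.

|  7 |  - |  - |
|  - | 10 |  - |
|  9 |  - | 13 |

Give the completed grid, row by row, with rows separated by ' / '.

7 12 11 / 14 10 6 / 9 8 13

Main diagonal is already complete: 7 + 10 + 13 = 30, so that is the magic constant.
The remaining cell in row 3 is (3,2) = 30 − 22 = 8.
The remaining cell in column 1 is (2,1) = 30 − 16 = 14.
Using column 2: 10 + 8 + ? → (1,2) = 30 − 18 = 12.
Anti-diagonal: 10 + 9 + ? = 30, so (1,3) = 11.
The remaining cell in row 2 is (2,3) = 30 − 24 = 6.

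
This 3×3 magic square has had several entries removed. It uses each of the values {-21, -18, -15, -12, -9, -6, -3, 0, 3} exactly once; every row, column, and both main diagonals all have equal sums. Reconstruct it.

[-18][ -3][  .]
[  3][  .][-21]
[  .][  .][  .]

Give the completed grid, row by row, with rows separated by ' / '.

The 9 entries sum to -81, so each line sums to -81/3 = -27.
Row 1: -18 + (-3) + ? = -27, so (1,3) = -6.
Using row 2: 3 + (-21) + ? → (2,2) = -27 − (-18) = -9.
The remaining cell in column 1 is (3,1) = -27 − (-15) = -12.
Column 2 needs -27; the known cells sum to -12, so (3,2) = -15.
The remaining cell in column 3 is (3,3) = -27 − (-27) = 0.

-18 -3 -6 / 3 -9 -21 / -12 -15 0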